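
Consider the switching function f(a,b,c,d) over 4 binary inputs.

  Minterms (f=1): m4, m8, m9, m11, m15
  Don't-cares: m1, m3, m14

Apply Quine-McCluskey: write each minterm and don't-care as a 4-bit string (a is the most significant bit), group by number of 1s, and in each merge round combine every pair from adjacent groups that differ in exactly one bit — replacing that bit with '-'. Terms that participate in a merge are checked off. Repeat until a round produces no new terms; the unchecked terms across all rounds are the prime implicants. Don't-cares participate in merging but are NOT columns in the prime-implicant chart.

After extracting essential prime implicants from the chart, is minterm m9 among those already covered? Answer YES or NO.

[col 0] 0001*, 0011*, 0100, 1000*, 1001*, 1011*, 1110*, 1111*
[col 1] -001*, -011*, 00-1*, 1-11, 10-1*, 100-, 111-
[col 2] -0-1
Prime implicants: -0-1, 0100, 1-11, 100-, 111-
PI chart (minterm → PIs covering it):
  4 | 0100  (sole → essential)
  8 | 100-  (sole → essential)
  9 | -0-1,100-
  11 | -0-1,1-11
  15 | 1-11,111-
Essential prime implicants: 0100, 100-

YES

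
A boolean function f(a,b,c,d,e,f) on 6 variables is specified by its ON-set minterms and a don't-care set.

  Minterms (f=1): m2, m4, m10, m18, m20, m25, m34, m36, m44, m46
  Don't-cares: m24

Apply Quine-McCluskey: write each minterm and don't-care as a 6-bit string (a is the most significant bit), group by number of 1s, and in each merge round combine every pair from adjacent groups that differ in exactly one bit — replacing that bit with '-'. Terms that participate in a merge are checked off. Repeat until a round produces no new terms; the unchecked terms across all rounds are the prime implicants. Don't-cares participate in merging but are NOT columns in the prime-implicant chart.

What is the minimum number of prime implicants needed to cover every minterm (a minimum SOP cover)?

7

[col 0] 000010*, 000100*, 001010*, 010010*, 010100*, 011000*, 011001*, 100010*, 100100*, 101100*, 101110*
[col 1] -00010, -00100, 0-0010, 0-0100, 00-010, 01100-, 10-100, 1011-0
Prime implicants: -00010, -00100, 0-0010, 0-0100, 00-010, 01100-, 10-100, 1011-0
PI chart (minterm → PIs covering it):
  2 | -00010,0-0010,00-010
  4 | -00100,0-0100
  10 | 00-010  (sole → essential)
  18 | 0-0010  (sole → essential)
  20 | 0-0100  (sole → essential)
  25 | 01100-  (sole → essential)
  34 | -00010  (sole → essential)
  36 | -00100,10-100
  44 | 10-100,1011-0
  46 | 1011-0  (sole → essential)
Essential prime implicants: -00010, 0-0010, 0-0100, 00-010, 01100-, 1011-0
Petrick residual → -00100
Minimum SOP uses 7 PIs: b'c'd'ef' + b'c'de'f' + a'c'd'ef' + a'c'de'f' + a'b'd'ef' + a'bcd'e' + ab'cdf'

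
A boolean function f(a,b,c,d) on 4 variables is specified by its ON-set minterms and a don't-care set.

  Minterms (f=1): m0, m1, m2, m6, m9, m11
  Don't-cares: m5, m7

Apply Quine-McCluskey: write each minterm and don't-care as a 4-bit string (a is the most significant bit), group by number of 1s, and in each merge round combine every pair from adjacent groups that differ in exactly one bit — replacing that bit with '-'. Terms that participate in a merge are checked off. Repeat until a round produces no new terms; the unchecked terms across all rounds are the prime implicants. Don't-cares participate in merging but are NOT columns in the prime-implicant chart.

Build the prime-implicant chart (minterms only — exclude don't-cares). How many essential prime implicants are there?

1

size-2^0 implicants → 0000(✓)  0001(✓)  0010(✓)  0101(✓)  0110(✓)  0111(✓)  1001(✓)  1011(✓)
size-2^1 implicants → -001  0-01  0-10  00-0  000-  01-1  011-  10-1
Unchecked terms (primes): -001, 0-01, 0-10, 00-0, 000-, 01-1, 011-, 10-1
Minterm coverage:
  m0 ⊆ 00-0,000-
  m1 ⊆ -001,0-01,000-
  m2 ⊆ 0-10,00-0
  m6 ⊆ 0-10,011-
  m9 ⊆ -001,10-1
  m11 ⊆ 10-1 [E]
E = {10-1}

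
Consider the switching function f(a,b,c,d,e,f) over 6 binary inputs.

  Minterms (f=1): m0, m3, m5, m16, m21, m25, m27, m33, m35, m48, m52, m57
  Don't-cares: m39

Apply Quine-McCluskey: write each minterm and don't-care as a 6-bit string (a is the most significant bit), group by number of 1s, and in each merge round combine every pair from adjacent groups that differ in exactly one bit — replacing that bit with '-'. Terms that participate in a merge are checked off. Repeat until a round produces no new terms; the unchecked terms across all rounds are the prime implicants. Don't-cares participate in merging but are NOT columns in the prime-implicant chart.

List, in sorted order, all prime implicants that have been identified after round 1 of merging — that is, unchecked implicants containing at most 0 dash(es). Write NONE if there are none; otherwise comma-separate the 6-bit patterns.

NONE

Round 0: 000000✓ 000011✓ 000101✓ 010000✓ 010101✓ 011001✓ 011011✓ 100001✓ 100011✓ 100111✓ 110000✓ 110100✓ 111001✓
Round 1: -00011 -10000 -11001 0-0000 0-0101 0110-1 100-11 1000-1 110-00
PIs = {-00011, -10000, -11001, 0-0000, 0-0101, 0110-1, 100-11, 1000-1, 110-00}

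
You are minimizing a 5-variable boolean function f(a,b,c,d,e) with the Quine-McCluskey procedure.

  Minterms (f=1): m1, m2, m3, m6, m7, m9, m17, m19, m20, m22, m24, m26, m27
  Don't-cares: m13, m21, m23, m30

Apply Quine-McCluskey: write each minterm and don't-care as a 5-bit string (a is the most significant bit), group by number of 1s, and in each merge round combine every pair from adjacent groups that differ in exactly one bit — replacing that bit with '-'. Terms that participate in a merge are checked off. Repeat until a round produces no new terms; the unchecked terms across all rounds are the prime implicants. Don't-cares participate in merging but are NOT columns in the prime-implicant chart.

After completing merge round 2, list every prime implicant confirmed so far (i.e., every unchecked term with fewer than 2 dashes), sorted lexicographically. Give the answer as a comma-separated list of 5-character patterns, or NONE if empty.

Round 0: 00001✓ 00010✓ 00011✓ 00110✓ 00111✓ 01001✓ 01101✓ 10001✓ 10011✓ 10100✓ 10101✓ 10110✓ 10111✓ 11000✓ 11010✓ 11011✓ 11110✓
Round 1: -0001✓ -0011✓ -0110✓ -0111✓ 0-001 00-10✓ 00-11✓ 000-1✓ 0001-✓ 0011-✓ 01-01 1-011 1-110 10-01✓ 10-11✓ 100-1✓ 101-0✓ 101-1✓ 1010-✓ 1011-✓ 11-10 110-0 1101-
Round 2: -0-11 -00-1 -011- 00-1- 10--1 101--
PIs = {-0-11, -00-1, -011-, 0-001, 00-1-, 01-01, 1-011, 1-110, 10--1, 101--, 11-10, 110-0, 1101-}

0-001, 01-01, 1-011, 1-110, 11-10, 110-0, 1101-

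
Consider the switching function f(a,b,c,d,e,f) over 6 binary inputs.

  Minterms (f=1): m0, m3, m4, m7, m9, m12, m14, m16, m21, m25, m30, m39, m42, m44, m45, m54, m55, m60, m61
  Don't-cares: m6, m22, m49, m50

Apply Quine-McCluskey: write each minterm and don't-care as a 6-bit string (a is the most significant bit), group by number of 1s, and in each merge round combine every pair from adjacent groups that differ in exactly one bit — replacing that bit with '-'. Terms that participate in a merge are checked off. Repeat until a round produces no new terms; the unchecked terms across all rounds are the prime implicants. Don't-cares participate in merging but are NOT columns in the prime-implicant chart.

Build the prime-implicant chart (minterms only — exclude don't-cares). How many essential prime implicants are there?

size-2^0 implicants → 000000(✓)  000011(✓)  000100(✓)  000110(✓)  000111(✓)  001001(✓)  001100(✓)  001110(✓)  010000(✓)  010101  010110(✓)  011001(✓)  011110(✓)  100111(✓)  101010  101100(✓)  101101(✓)  110001  110010(✓)  110110(✓)  110111(✓)  111100(✓)  111101(✓)
size-2^1 implicants → -00111  -01100  -10110  0-0000  0-0110(✓)  0-1001  0-1110(✓)  00-100(✓)  00-110(✓)  000-00  000-11  0001-0(✓)  00011-  0011-0(✓)  01-110(✓)  1-0111  1-1100(✓)  1-1101(✓)  10110-(✓)  110-10  11011-  11110-(✓)
size-2^2 implicants → 0--110  00-1-0  1-110-
Unchecked terms (primes): -00111, -01100, -10110, 0--110, 0-0000, 0-1001, 00-1-0, 000-00, 000-11, 00011-, 010101, 1-0111, 1-110-, 101010, 110-10, 110001, 11011-
Minterm coverage:
  m0 ⊆ 0-0000,000-00
  m3 ⊆ 000-11 [E]
  m4 ⊆ 00-1-0,000-00
  m7 ⊆ -00111,000-11,00011-
  m9 ⊆ 0-1001 [E]
  m12 ⊆ -01100,00-1-0
  m14 ⊆ 0--110,00-1-0
  m16 ⊆ 0-0000 [E]
  m21 ⊆ 010101 [E]
  m25 ⊆ 0-1001 [E]
  m30 ⊆ 0--110 [E]
  m39 ⊆ -00111,1-0111
  m42 ⊆ 101010 [E]
  m44 ⊆ -01100,1-110-
  m45 ⊆ 1-110- [E]
  m54 ⊆ -10110,110-10,11011-
  m55 ⊆ 1-0111,11011-
  m60 ⊆ 1-110- [E]
  m61 ⊆ 1-110- [E]
E = {0--110, 0-0000, 0-1001, 000-11, 010101, 1-110-, 101010}

7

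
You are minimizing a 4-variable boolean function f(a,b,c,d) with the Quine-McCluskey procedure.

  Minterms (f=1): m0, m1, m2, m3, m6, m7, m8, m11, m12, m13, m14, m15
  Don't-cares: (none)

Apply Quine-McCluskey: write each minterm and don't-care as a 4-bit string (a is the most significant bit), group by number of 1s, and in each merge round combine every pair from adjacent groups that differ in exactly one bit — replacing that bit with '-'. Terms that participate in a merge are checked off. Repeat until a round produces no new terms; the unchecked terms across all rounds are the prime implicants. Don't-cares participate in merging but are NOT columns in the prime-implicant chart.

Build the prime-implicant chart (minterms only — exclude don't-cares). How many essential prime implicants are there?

3

Round 0: 0000✓ 0001✓ 0010✓ 0011✓ 0110✓ 0111✓ 1000✓ 1011✓ 1100✓ 1101✓ 1110✓ 1111✓
Round 1: -000 -011✓ -110✓ -111✓ 0-10✓ 0-11✓ 00-0✓ 00-1✓ 000-✓ 001-✓ 011-✓ 1-00 1-11✓ 11-0✓ 11-1✓ 110-✓ 111-✓
Round 2: --11 -11- 0-1- 00-- 11--
PIs = {--11, -000, -11-, 0-1-, 00--, 1-00, 11--}
Coverage chart:
  m0: -000,00--
  m1: 00-- ←essential
  m2: 0-1-,00--
  m3: --11,0-1-,00--
  m6: -11-,0-1-
  m7: --11,-11-,0-1-
  m8: -000,1-00
  m11: --11 ←essential
  m12: 1-00,11--
  m13: 11-- ←essential
  m14: -11-,11--
  m15: --11,-11-,11--
Essential: --11, 00--, 11--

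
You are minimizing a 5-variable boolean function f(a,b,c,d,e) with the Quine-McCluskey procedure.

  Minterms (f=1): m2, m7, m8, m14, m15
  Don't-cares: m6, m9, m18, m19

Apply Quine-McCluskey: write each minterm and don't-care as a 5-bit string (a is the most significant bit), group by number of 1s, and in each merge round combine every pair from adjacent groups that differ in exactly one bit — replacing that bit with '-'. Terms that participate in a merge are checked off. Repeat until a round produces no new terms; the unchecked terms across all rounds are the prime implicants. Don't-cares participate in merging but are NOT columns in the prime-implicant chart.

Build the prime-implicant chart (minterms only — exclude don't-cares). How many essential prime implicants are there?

Round 0: 00010✓ 00110✓ 00111✓ 01000✓ 01001✓ 01110✓ 01111✓ 10010✓ 10011✓
Round 1: -0010 0-110✓ 0-111✓ 00-10 0011-✓ 0100- 0111-✓ 1001-
Round 2: 0-11-
PIs = {-0010, 0-11-, 00-10, 0100-, 1001-}
Coverage chart:
  m2: -0010,00-10
  m7: 0-11- ←essential
  m8: 0100- ←essential
  m14: 0-11- ←essential
  m15: 0-11- ←essential
Essential: 0-11-, 0100-

2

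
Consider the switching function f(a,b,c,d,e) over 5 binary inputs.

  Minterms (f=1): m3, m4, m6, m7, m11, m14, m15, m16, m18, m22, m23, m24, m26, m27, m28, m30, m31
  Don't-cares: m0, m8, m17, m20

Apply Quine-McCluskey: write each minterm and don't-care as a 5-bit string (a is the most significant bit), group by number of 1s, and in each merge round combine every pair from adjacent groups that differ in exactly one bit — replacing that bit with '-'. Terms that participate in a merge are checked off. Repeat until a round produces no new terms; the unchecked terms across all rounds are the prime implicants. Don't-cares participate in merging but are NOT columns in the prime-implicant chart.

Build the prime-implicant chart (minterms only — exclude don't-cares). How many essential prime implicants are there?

[col 0] 00000*, 00011*, 00100*, 00110*, 00111*, 01000*, 01011*, 01110*, 01111*, 10000*, 10001*, 10010*, 10100*, 10110*, 10111*, 11000*, 11010*, 11011*, 11100*, 11110*, 11111*
[col 1] -0000*, -0100*, -0110*, -0111*, -1000*, -1011*, -1110*, -1111*, 0-000*, 0-011*, 0-110*, 0-111*, 00-00*, 00-11*, 001-0*, 0011-*, 01-11*, 0111-*, 1-000*, 1-010*, 1-100*, 1-110*, 1-111*, 10-00*, 10-10*, 100-0*, 1000-, 101-0*, 1011-*, 11-00*, 11-10*, 11-11*, 110-0*, 1101-*, 111-0*, 1111-*
[col 2] --000, --110*, --111*, -0-00, -01-0, -011-*, -1-11, -111-*, 0--11, 0-11-*, 1--00*, 1--10*, 1-0-0*, 1-1-0*, 1-11-*, 10--0*, 11--0*, 11-1-
[col 3] --11-, 1---0
Prime implicants: --000, --11-, -0-00, -01-0, -1-11, 0--11, 1---0, 1000-, 11-1-
PI chart (minterm → PIs covering it):
  3 | 0--11  (sole → essential)
  4 | -0-00,-01-0
  6 | --11-,-01-0
  7 | --11-,0--11
  11 | -1-11,0--11
  14 | --11-  (sole → essential)
  15 | --11-,-1-11,0--11
  16 | --000,-0-00,1---0,1000-
  18 | 1---0  (sole → essential)
  22 | --11-,-01-0,1---0
  23 | --11-  (sole → essential)
  24 | --000,1---0
  26 | 1---0,11-1-
  27 | -1-11,11-1-
  28 | 1---0  (sole → essential)
  30 | --11-,1---0,11-1-
  31 | --11-,-1-11,11-1-
Essential prime implicants: --11-, 0--11, 1---0

3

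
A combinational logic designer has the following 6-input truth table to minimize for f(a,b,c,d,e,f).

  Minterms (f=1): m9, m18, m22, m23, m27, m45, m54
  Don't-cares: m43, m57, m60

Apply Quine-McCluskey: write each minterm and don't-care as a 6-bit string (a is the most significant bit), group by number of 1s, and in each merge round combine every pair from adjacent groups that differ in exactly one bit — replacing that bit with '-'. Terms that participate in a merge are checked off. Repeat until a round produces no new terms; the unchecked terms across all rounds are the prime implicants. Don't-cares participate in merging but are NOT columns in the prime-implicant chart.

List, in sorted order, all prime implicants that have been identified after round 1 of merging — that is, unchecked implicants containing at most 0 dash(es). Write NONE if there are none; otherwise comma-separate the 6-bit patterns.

Round 0: 001001 010010✓ 010110✓ 010111✓ 011011 101011 101101 110110✓ 111001 111100
Round 1: -10110 010-10 01011-
PIs = {-10110, 001001, 010-10, 01011-, 011011, 101011, 101101, 111001, 111100}

001001, 011011, 101011, 101101, 111001, 111100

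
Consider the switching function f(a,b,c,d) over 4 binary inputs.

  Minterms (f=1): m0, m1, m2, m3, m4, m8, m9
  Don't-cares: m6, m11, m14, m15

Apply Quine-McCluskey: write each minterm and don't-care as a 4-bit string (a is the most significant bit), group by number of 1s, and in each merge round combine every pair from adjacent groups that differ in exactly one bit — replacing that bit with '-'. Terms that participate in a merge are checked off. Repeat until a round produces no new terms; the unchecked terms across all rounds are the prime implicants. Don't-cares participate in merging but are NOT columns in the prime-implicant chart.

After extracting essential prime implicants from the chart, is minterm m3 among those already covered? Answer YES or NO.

NO

[col 0] 0000*, 0001*, 0010*, 0011*, 0100*, 0110*, 1000*, 1001*, 1011*, 1110*, 1111*
[col 1] -000*, -001*, -011*, -110, 0-00*, 0-10*, 00-0*, 00-1*, 000-*, 001-*, 01-0*, 1-11, 10-1*, 100-*, 111-
[col 2] -0-1, -00-, 0--0, 00--
Prime implicants: -0-1, -00-, -110, 0--0, 00--, 1-11, 111-
PI chart (minterm → PIs covering it):
  0 | -00-,0--0,00--
  1 | -0-1,-00-,00--
  2 | 0--0,00--
  3 | -0-1,00--
  4 | 0--0  (sole → essential)
  8 | -00-  (sole → essential)
  9 | -0-1,-00-
Essential prime implicants: -00-, 0--0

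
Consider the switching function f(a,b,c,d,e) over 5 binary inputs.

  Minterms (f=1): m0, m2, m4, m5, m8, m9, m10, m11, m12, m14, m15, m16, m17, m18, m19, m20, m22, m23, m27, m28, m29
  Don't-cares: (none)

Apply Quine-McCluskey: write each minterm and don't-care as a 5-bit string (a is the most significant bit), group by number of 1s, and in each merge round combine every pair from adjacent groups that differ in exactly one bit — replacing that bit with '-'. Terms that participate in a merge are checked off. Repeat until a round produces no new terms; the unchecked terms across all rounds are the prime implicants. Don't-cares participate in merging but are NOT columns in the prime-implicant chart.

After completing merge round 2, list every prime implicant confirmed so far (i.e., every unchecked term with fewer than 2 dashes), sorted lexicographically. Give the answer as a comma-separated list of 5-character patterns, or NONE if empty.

Round 0: 00000✓ 00010✓ 00100✓ 00101✓ 01000✓ 01001✓ 01010✓ 01011✓ 01100✓ 01110✓ 01111✓ 10000✓ 10001✓ 10010✓ 10011✓ 10100✓ 10110✓ 10111✓ 11011✓ 11100✓ 11101✓
Round 1: -0000✓ -0010✓ -0100✓ -1011 -1100✓ 0-000✓ 0-010✓ 0-100✓ 00-00✓ 000-0✓ 0010- 01-00✓ 01-10✓ 01-11✓ 010-0✓ 010-1✓ 0100-✓ 0101-✓ 011-0✓ 0111-✓ 1-011 1-100✓ 10-00✓ 10-10✓ 10-11✓ 100-0✓ 100-1✓ 1000-✓ 1001-✓ 101-0✓ 1011-✓ 1110-
Round 2: --100 -0-00 -00-0 0--00 0-0-0 01--0 01-1- 010-- 10--0 10-1- 100--
PIs = {--100, -0-00, -00-0, -1011, 0--00, 0-0-0, 0010-, 01--0, 01-1-, 010--, 1-011, 10--0, 10-1-, 100--, 1110-}

-1011, 0010-, 1-011, 1110-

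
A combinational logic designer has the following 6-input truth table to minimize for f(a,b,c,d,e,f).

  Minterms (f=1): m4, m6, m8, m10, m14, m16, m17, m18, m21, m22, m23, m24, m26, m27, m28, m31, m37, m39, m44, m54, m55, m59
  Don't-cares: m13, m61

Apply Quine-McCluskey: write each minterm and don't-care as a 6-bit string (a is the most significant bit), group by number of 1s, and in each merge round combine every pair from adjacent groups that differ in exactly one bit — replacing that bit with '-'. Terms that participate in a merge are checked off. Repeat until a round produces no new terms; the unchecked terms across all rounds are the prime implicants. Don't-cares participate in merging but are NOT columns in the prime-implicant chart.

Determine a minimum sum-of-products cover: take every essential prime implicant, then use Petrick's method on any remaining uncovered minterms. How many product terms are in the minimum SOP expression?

11

Round 0: 000100✓ 000110✓ 001000✓ 001010✓ 001101 001110✓ 010000✓ 010001✓ 010010✓ 010101✓ 010110✓ 010111✓ 011000✓ 011010✓ 011011✓ 011100✓ 011111✓ 100101✓ 100111✓ 101100 110110✓ 110111✓ 111011✓ 111101
Round 1: -10110✓ -10111✓ -11011 0-0110 0-1000✓ 0-1010✓ 00-110 0001-0 001-10 0010-0✓ 01-000✓ 01-010✓ 01-111 010-01 010-10 0100-0✓ 01000- 0101-1 01011-✓ 011-00 011-11 0110-0✓ 01101- 1-0111 1001-1 11011-✓
Round 2: -1011- 0-10-0 01-0-0
PIs = {-1011-, -11011, 0-0110, 0-10-0, 00-110, 0001-0, 001-10, 001101, 01-0-0, 01-111, 010-01, 010-10, 01000-, 0101-1, 011-00, 011-11, 01101-, 1-0111, 1001-1, 101100, 111101}
Coverage chart:
  m4: 0001-0 ←essential
  m6: 0-0110,00-110,0001-0
  m8: 0-10-0 ←essential
  m10: 0-10-0,001-10
  m14: 00-110,001-10
  m16: 01-0-0,01000-
  m17: 010-01,01000-
  m18: 01-0-0,010-10
  m21: 010-01,0101-1
  m22: -1011-,0-0110,010-10
  m23: -1011-,01-111,0101-1
  m24: 0-10-0,01-0-0,011-00
  m26: 0-10-0,01-0-0,01101-
  m27: -11011,011-11,01101-
  m28: 011-00 ←essential
  m31: 01-111,011-11
  m37: 1001-1 ←essential
  m39: 1-0111,1001-1
  m44: 101100 ←essential
  m54: -1011- ←essential
  m55: -1011-,1-0111
  m59: -11011 ←essential
Essential: -1011-, -11011, 0-10-0, 0001-0, 011-00, 1001-1, 101100
Petrick residual → 00-110, 01-0-0, 01-111, 010-01
Min cover (11 terms): bc'de + bcd'ef + a'cd'f' + a'b'def' + a'b'c'df' + a'bd'f' + a'bdef + a'bc'e'f + a'bce'f' + ab'c'df + ab'cde'f'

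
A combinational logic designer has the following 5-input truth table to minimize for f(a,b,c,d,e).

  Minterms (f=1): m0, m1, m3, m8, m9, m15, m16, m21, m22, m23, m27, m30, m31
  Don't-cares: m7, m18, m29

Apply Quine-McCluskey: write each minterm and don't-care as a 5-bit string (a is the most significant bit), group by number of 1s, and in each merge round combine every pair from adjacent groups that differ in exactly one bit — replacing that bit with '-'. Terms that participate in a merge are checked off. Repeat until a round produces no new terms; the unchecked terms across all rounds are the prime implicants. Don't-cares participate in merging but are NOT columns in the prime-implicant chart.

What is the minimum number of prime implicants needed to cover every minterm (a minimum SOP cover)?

7

[col 0] 00000*, 00001*, 00011*, 00111*, 01000*, 01001*, 01111*, 10000*, 10010*, 10101*, 10110*, 10111*, 11011*, 11101*, 11110*, 11111*
[col 1] -0000, -0111*, -1111*, 0-000*, 0-001*, 0-111*, 00-11, 000-1, 0000-*, 0100-*, 1-101*, 1-110*, 1-111*, 10-10, 100-0, 101-1*, 1011-*, 11-11, 111-1*, 1111-*
[col 2] --111, 0-00-, 1-1-1, 1-11-
Prime implicants: --111, -0000, 0-00-, 00-11, 000-1, 1-1-1, 1-11-, 10-10, 100-0, 11-11
PI chart (minterm → PIs covering it):
  0 | -0000,0-00-
  1 | 0-00-,000-1
  3 | 00-11,000-1
  8 | 0-00-  (sole → essential)
  9 | 0-00-  (sole → essential)
  15 | --111  (sole → essential)
  16 | -0000,100-0
  21 | 1-1-1  (sole → essential)
  22 | 1-11-,10-10
  23 | --111,1-1-1,1-11-
  27 | 11-11  (sole → essential)
  30 | 1-11-  (sole → essential)
  31 | --111,1-1-1,1-11-,11-11
Essential prime implicants: --111, 0-00-, 1-1-1, 1-11-, 11-11
Petrick residual → -0000, 00-11
Minimum SOP uses 7 PIs: cde + b'c'd'e' + a'c'd' + a'b'de + ace + acd + abde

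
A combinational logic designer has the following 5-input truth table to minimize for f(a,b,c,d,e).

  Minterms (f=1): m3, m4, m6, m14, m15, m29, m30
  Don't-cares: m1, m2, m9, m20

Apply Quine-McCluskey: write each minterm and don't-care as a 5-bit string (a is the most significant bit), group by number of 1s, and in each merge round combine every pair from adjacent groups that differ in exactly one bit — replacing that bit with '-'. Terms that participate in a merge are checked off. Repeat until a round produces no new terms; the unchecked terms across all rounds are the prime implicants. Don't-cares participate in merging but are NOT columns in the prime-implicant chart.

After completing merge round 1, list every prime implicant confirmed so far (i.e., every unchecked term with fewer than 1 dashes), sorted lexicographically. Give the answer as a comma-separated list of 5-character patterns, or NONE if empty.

11101

Round 0: 00001✓ 00010✓ 00011✓ 00100✓ 00110✓ 01001✓ 01110✓ 01111✓ 10100✓ 11101 11110✓
Round 1: -0100 -1110 0-001 0-110 00-10 000-1 0001- 001-0 0111-
PIs = {-0100, -1110, 0-001, 0-110, 00-10, 000-1, 0001-, 001-0, 0111-, 11101}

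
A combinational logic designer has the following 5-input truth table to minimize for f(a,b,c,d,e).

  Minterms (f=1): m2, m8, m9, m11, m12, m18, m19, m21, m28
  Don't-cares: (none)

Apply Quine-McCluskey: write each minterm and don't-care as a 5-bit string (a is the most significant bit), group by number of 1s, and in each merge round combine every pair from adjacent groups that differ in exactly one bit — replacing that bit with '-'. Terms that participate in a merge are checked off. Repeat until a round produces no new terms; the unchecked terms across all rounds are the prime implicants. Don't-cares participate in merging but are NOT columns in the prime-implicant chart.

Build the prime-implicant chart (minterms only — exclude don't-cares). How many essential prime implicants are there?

size-2^0 implicants → 00010(✓)  01000(✓)  01001(✓)  01011(✓)  01100(✓)  10010(✓)  10011(✓)  10101  11100(✓)
size-2^1 implicants → -0010  -1100  01-00  010-1  0100-  1001-
Unchecked terms (primes): -0010, -1100, 01-00, 010-1, 0100-, 1001-, 10101
Minterm coverage:
  m2 ⊆ -0010 [E]
  m8 ⊆ 01-00,0100-
  m9 ⊆ 010-1,0100-
  m11 ⊆ 010-1 [E]
  m12 ⊆ -1100,01-00
  m18 ⊆ -0010,1001-
  m19 ⊆ 1001- [E]
  m21 ⊆ 10101 [E]
  m28 ⊆ -1100 [E]
E = {-0010, -1100, 010-1, 1001-, 10101}

5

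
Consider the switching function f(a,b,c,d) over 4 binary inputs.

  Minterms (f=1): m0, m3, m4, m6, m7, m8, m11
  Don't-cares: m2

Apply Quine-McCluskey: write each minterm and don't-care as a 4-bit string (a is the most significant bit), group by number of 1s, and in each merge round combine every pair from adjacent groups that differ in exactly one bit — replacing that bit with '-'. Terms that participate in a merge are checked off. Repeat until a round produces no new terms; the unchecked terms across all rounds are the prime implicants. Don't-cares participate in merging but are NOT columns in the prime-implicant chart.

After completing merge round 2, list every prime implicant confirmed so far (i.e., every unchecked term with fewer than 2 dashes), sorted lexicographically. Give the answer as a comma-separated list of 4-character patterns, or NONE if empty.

-000, -011

[col 0] 0000*, 0010*, 0011*, 0100*, 0110*, 0111*, 1000*, 1011*
[col 1] -000, -011, 0-00*, 0-10*, 0-11*, 00-0*, 001-*, 01-0*, 011-*
[col 2] 0--0, 0-1-
Prime implicants: -000, -011, 0--0, 0-1-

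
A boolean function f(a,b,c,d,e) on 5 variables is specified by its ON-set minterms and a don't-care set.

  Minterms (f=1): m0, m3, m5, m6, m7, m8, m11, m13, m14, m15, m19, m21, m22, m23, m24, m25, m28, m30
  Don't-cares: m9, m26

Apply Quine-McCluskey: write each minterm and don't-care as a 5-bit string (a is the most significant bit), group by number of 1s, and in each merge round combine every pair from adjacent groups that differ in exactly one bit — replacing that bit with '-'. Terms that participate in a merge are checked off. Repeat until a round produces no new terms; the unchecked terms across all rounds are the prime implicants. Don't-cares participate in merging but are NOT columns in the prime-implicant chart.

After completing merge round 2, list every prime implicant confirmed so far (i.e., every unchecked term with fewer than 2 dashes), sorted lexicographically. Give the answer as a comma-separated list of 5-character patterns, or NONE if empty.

[col 0] 00000*, 00011*, 00101*, 00110*, 00111*, 01000*, 01001*, 01011*, 01101*, 01110*, 01111*, 10011*, 10101*, 10110*, 10111*, 11000*, 11001*, 11010*, 11100*, 11110*
[col 1] -0011*, -0101*, -0110*, -0111*, -1000*, -1001*, -1110*, 0-000, 0-011*, 0-101*, 0-110*, 0-111*, 00-11*, 001-1*, 0011-*, 01-01*, 01-11*, 010-1*, 0100-*, 011-1*, 0111-*, 1-110*, 10-11*, 101-1*, 1011-*, 11-00*, 11-10*, 110-0*, 1100-*, 111-0*
[col 2] --110, -0-11, -01-1, -011-, -100-, 0--11, 0-1-1, 0-11-, 01--1, 11--0
Prime implicants: --110, -0-11, -01-1, -011-, -100-, 0--11, 0-000, 0-1-1, 0-11-, 01--1, 11--0

0-000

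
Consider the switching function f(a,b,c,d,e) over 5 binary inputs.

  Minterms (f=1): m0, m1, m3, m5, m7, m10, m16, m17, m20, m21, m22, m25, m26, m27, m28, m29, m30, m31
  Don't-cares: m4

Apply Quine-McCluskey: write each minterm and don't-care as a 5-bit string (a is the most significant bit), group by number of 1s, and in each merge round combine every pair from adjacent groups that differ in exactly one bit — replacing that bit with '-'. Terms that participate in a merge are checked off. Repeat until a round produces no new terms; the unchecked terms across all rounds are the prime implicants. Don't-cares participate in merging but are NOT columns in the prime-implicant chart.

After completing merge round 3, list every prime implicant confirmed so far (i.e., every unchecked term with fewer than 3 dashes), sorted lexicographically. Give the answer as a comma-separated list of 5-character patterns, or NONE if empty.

-1010, 00--1, 1--01, 1-1-0, 1-10-, 11--1, 11-1-, 111--

Round 0: 00000✓ 00001✓ 00011✓ 00100✓ 00101✓ 00111✓ 01010✓ 10000✓ 10001✓ 10100✓ 10101✓ 10110✓ 11001✓ 11010✓ 11011✓ 11100✓ 11101✓ 11110✓ 11111✓
Round 1: -0000✓ -0001✓ -0100✓ -0101✓ -1010 00-00✓ 00-01✓ 00-11✓ 000-1✓ 0000-✓ 001-1✓ 0010-✓ 1-001✓ 1-100✓ 1-101✓ 1-110✓ 10-00✓ 10-01✓ 1000-✓ 101-0✓ 1010-✓ 11-01✓ 11-10✓ 11-11✓ 110-1✓ 1101-✓ 111-0✓ 111-1✓ 1110-✓ 1111-✓
Round 2: -0-00✓ -0-01✓ -000-✓ -010-✓ 00--1 00-0-✓ 1--01 1-1-0 1-10- 10-0-✓ 11--1 11-1- 111--
Round 3: -0-0-
PIs = {-0-0-, -1010, 00--1, 1--01, 1-1-0, 1-10-, 11--1, 11-1-, 111--}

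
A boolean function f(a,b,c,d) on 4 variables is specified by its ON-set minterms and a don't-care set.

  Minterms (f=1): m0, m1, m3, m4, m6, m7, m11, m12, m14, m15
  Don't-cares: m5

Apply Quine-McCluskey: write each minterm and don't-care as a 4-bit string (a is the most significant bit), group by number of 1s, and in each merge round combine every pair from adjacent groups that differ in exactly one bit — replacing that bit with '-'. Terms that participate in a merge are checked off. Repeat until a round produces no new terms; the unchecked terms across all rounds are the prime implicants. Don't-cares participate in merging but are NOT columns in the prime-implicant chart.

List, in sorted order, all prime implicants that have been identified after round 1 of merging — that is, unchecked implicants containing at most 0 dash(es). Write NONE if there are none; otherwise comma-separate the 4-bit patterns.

Round 0: 0000✓ 0001✓ 0011✓ 0100✓ 0101✓ 0110✓ 0111✓ 1011✓ 1100✓ 1110✓ 1111✓
Round 1: -011✓ -100✓ -110✓ -111✓ 0-00✓ 0-01✓ 0-11✓ 00-1✓ 000-✓ 01-0✓ 01-1✓ 010-✓ 011-✓ 1-11✓ 11-0✓ 111-✓
Round 2: --11 -1-0 -11- 0--1 0-0- 01--
PIs = {--11, -1-0, -11-, 0--1, 0-0-, 01--}

NONE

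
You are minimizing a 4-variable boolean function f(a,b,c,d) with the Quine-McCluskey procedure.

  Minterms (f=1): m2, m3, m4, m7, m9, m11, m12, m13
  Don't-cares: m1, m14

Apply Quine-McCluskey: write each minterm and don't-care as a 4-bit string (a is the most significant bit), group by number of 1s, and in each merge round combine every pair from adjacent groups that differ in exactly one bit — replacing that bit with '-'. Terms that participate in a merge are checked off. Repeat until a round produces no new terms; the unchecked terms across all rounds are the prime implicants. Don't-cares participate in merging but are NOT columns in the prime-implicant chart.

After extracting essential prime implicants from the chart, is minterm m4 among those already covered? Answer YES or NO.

Round 0: 0001✓ 0010✓ 0011✓ 0100✓ 0111✓ 1001✓ 1011✓ 1100✓ 1101✓ 1110✓
Round 1: -001✓ -011✓ -100 0-11 00-1✓ 001- 1-01 10-1✓ 11-0 110-
Round 2: -0-1
PIs = {-0-1, -100, 0-11, 001-, 1-01, 11-0, 110-}
Coverage chart:
  m2: 001- ←essential
  m3: -0-1,0-11,001-
  m4: -100 ←essential
  m7: 0-11 ←essential
  m9: -0-1,1-01
  m11: -0-1 ←essential
  m12: -100,11-0,110-
  m13: 1-01,110-
Essential: -0-1, -100, 0-11, 001-

YES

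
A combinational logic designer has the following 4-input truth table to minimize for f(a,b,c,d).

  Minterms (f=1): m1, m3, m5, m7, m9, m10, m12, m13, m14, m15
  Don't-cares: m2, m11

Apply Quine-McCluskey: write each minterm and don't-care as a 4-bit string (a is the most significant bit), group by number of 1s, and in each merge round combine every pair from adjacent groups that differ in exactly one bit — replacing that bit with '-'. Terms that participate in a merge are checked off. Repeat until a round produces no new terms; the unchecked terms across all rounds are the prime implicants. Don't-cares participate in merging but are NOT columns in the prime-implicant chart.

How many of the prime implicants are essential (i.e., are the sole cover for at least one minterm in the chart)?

2

[col 0] 0001*, 0010*, 0011*, 0101*, 0111*, 1001*, 1010*, 1011*, 1100*, 1101*, 1110*, 1111*
[col 1] -001*, -010*, -011*, -101*, -111*, 0-01*, 0-11*, 00-1*, 001-*, 01-1*, 1-01*, 1-10*, 1-11*, 10-1*, 101-*, 11-0*, 11-1*, 110-*, 111-*
[col 2] --01*, --11*, -0-1*, -01-, -1-1*, 0--1*, 1--1*, 1-1-, 11--
[col 3] ---1
Prime implicants: ---1, -01-, 1-1-, 11--
PI chart (minterm → PIs covering it):
  1 | ---1  (sole → essential)
  3 | ---1,-01-
  5 | ---1  (sole → essential)
  7 | ---1  (sole → essential)
  9 | ---1  (sole → essential)
  10 | -01-,1-1-
  12 | 11--  (sole → essential)
  13 | ---1,11--
  14 | 1-1-,11--
  15 | ---1,1-1-,11--
Essential prime implicants: ---1, 11--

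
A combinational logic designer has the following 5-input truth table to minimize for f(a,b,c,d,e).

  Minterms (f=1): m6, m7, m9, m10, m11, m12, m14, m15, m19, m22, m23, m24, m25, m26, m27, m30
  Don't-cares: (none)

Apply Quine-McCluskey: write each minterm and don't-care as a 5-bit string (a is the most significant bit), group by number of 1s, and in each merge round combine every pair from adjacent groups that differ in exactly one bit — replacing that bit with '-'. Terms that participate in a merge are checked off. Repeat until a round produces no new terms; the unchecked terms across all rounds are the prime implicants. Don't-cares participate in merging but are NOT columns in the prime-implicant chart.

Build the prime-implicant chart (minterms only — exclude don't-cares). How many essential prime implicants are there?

3

size-2^0 implicants → 00110(✓)  00111(✓)  01001(✓)  01010(✓)  01011(✓)  01100(✓)  01110(✓)  01111(✓)  10011(✓)  10110(✓)  10111(✓)  11000(✓)  11001(✓)  11010(✓)  11011(✓)  11110(✓)
size-2^1 implicants → -0110(✓)  -0111(✓)  -1001(✓)  -1010(✓)  -1011(✓)  -1110(✓)  0-110(✓)  0-111(✓)  0011-(✓)  01-10(✓)  01-11(✓)  010-1(✓)  0101-(✓)  011-0  0111-(✓)  1-011  1-110(✓)  10-11  1011-(✓)  11-10(✓)  110-0(✓)  110-1(✓)  1100-(✓)  1101-(✓)
size-2^2 implicants → --110  -011-  -1-10  -10-1  -101-  0-11-  01-1-  110--
Unchecked terms (primes): --110, -011-, -1-10, -10-1, -101-, 0-11-, 01-1-, 011-0, 1-011, 10-11, 110--
Minterm coverage:
  m6 ⊆ --110,-011-,0-11-
  m7 ⊆ -011-,0-11-
  m9 ⊆ -10-1 [E]
  m10 ⊆ -1-10,-101-,01-1-
  m11 ⊆ -10-1,-101-,01-1-
  m12 ⊆ 011-0 [E]
  m14 ⊆ --110,-1-10,0-11-,01-1-,011-0
  m15 ⊆ 0-11-,01-1-
  m19 ⊆ 1-011,10-11
  m22 ⊆ --110,-011-
  m23 ⊆ -011-,10-11
  m24 ⊆ 110-- [E]
  m25 ⊆ -10-1,110--
  m26 ⊆ -1-10,-101-,110--
  m27 ⊆ -10-1,-101-,1-011,110--
  m30 ⊆ --110,-1-10
E = {-10-1, 011-0, 110--}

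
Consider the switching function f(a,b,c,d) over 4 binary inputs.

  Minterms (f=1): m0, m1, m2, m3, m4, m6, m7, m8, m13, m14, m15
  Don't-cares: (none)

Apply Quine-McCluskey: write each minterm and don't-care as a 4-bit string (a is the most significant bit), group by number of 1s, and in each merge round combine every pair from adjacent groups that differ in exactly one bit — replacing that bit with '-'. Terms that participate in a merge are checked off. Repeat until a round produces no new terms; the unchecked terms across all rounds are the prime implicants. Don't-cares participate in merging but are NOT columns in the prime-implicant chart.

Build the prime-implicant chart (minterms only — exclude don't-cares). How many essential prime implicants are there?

size-2^0 implicants → 0000(✓)  0001(✓)  0010(✓)  0011(✓)  0100(✓)  0110(✓)  0111(✓)  1000(✓)  1101(✓)  1110(✓)  1111(✓)
size-2^1 implicants → -000  -110(✓)  -111(✓)  0-00(✓)  0-10(✓)  0-11(✓)  00-0(✓)  00-1(✓)  000-(✓)  001-(✓)  01-0(✓)  011-(✓)  11-1  111-(✓)
size-2^2 implicants → -11-  0--0  0-1-  00--
Unchecked terms (primes): -000, -11-, 0--0, 0-1-, 00--, 11-1
Minterm coverage:
  m0 ⊆ -000,0--0,00--
  m1 ⊆ 00-- [E]
  m2 ⊆ 0--0,0-1-,00--
  m3 ⊆ 0-1-,00--
  m4 ⊆ 0--0 [E]
  m6 ⊆ -11-,0--0,0-1-
  m7 ⊆ -11-,0-1-
  m8 ⊆ -000 [E]
  m13 ⊆ 11-1 [E]
  m14 ⊆ -11- [E]
  m15 ⊆ -11-,11-1
E = {-000, -11-, 0--0, 00--, 11-1}

5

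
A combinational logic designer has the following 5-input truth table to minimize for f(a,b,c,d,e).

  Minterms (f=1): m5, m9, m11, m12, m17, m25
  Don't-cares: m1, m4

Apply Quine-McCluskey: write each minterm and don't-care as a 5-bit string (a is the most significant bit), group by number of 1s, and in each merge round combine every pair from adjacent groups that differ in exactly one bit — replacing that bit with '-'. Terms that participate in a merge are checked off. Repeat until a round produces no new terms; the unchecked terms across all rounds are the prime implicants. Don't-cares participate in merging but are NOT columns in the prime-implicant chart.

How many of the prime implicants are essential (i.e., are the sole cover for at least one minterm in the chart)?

3

Round 0: 00001✓ 00100✓ 00101✓ 01001✓ 01011✓ 01100✓ 10001✓ 11001✓
Round 1: -0001✓ -1001✓ 0-001✓ 0-100 00-01 0010- 010-1 1-001✓
Round 2: --001
PIs = {--001, 0-100, 00-01, 0010-, 010-1}
Coverage chart:
  m5: 00-01,0010-
  m9: --001,010-1
  m11: 010-1 ←essential
  m12: 0-100 ←essential
  m17: --001 ←essential
  m25: --001 ←essential
Essential: --001, 0-100, 010-1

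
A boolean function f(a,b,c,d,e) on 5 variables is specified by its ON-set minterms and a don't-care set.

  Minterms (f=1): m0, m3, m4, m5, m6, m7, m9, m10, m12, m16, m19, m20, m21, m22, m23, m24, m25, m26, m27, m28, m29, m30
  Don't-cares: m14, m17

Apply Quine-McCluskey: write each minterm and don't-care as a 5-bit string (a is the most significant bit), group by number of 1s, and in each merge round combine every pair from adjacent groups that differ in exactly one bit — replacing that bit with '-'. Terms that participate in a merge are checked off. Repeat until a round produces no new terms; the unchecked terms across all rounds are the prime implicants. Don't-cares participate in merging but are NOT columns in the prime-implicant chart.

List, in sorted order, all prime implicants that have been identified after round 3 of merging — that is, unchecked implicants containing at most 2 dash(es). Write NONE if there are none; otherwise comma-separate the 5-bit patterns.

size-2^0 implicants → 00000(✓)  00011(✓)  00100(✓)  00101(✓)  00110(✓)  00111(✓)  01001(✓)  01010(✓)  01100(✓)  01110(✓)  10000(✓)  10001(✓)  10011(✓)  10100(✓)  10101(✓)  10110(✓)  10111(✓)  11000(✓)  11001(✓)  11010(✓)  11011(✓)  11100(✓)  11101(✓)  11110(✓)
size-2^1 implicants → -0000(✓)  -0011(✓)  -0100(✓)  -0101(✓)  -0110(✓)  -0111(✓)  -1001  -1010(✓)  -1100(✓)  -1110(✓)  0-100(✓)  0-110(✓)  00-00(✓)  00-11(✓)  001-0(✓)  001-1(✓)  0010-(✓)  0011-(✓)  01-10(✓)  011-0(✓)  1-000(✓)  1-001(✓)  1-011(✓)  1-100(✓)  1-101(✓)  1-110(✓)  10-00(✓)  10-01(✓)  10-11(✓)  100-1(✓)  1000-(✓)  101-0(✓)  101-1(✓)  1010-(✓)  1011-(✓)  11-00(✓)  11-01(✓)  11-10(✓)  110-0(✓)  110-1(✓)  1100-(✓)  1101-(✓)  111-0(✓)  1110-(✓)
size-2^2 implicants → --100(✓)  --110(✓)  -0-00  -0-11  -01-0(✓)  -01-1(✓)  -010-(✓)  -011-(✓)  -1-10  -11-0(✓)  0-1-0(✓)  001--(✓)  1--00(✓)  1--01(✓)  1-0-1  1-00-(✓)  1-1-0(✓)  1-10-(✓)  10--1  10-0-(✓)  101--(✓)  11--0  11-0-(✓)  110--
size-2^3 implicants → --1-0  -01--  1--0-
Unchecked terms (primes): --1-0, -0-00, -0-11, -01--, -1-10, -1001, 1--0-, 1-0-1, 10--1, 11--0, 110--

-0-00, -0-11, -1-10, -1001, 1-0-1, 10--1, 11--0, 110--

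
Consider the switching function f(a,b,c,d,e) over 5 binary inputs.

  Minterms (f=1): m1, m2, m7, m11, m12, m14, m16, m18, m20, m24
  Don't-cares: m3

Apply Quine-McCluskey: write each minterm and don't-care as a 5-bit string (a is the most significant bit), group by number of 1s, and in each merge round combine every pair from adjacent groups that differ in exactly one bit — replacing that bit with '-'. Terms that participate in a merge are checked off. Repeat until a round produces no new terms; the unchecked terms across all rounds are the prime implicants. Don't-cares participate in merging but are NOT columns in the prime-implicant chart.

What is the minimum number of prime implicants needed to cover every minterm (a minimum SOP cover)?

Round 0: 00001✓ 00010✓ 00011✓ 00111✓ 01011✓ 01100✓ 01110✓ 10000✓ 10010✓ 10100✓ 11000✓
Round 1: -0010 0-011 00-11 000-1 0001- 011-0 1-000 10-00 100-0
PIs = {-0010, 0-011, 00-11, 000-1, 0001-, 011-0, 1-000, 10-00, 100-0}
Coverage chart:
  m1: 000-1 ←essential
  m2: -0010,0001-
  m7: 00-11 ←essential
  m11: 0-011 ←essential
  m12: 011-0 ←essential
  m14: 011-0 ←essential
  m16: 1-000,10-00,100-0
  m18: -0010,100-0
  m20: 10-00 ←essential
  m24: 1-000 ←essential
Essential: 0-011, 00-11, 000-1, 011-0, 1-000, 10-00
Petrick residual → -0010
Min cover (7 terms): b'c'de' + a'c'de + a'b'de + a'b'c'e + a'bce' + ac'd'e' + ab'd'e'

7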